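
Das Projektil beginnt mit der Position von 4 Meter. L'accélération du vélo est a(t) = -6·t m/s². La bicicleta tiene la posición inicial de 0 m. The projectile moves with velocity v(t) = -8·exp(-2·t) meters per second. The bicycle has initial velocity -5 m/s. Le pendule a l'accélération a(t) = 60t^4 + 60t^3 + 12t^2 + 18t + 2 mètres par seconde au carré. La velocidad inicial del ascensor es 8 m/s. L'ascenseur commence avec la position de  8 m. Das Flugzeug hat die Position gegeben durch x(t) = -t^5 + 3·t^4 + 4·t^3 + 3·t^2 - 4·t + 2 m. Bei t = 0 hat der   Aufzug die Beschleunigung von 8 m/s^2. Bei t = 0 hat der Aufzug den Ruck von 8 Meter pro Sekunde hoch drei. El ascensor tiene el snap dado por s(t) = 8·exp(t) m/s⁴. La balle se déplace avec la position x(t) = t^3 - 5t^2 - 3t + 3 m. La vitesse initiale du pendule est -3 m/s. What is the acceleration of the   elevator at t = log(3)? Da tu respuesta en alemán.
Ausgehend von dem Snap s(t) = 8·exp(t), nehmen wir 2 Integrale. Das Integral von dem Snap, mit j(0) = 8, ergibt den Ruck: j(t) = 8·exp(t). Das Integral von dem Ruck ist die Beschleunigung. Mit a(0) = 8 erhalten wir a(t) = 8·exp(t). Mit a(t) = 8·exp(t) und Einsetzen von t = log(3), finden wir a = 24.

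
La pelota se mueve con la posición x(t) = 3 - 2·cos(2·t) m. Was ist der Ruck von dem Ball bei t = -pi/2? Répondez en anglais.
To solve this, we need to take 3 derivatives of our position equation x(t) = 3 - 2·cos(2·t). The derivative of position gives velocity: v(t) = 4·sin(2·t). Taking d/dt of v(t), we find a(t) = 8·cos(2·t). The derivative of acceleration gives jerk: j(t) = -16·sin(2·t). We have jerk j(t) = -16·sin(2·t). Substituting t = -pi/2: j(-pi/2) = 0.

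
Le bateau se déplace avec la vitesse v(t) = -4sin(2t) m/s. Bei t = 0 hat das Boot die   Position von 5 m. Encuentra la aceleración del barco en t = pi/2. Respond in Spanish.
Para resolver esto, necesitamos tomar 1 derivada de nuestra ecuación de la velocidad v(t) = -4·sin(2·t). Derivando la velocidad, obtenemos la aceleración: a(t) = -8·cos(2·t). De la ecuación de la aceleración a(t) = -8·cos(2·t), sustituimos t = pi/2 para obtener a = 8.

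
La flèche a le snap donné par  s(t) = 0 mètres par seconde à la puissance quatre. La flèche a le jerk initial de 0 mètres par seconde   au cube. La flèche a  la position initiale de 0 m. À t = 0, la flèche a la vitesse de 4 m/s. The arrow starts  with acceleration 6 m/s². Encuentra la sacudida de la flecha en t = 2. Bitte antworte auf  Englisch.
We need to integrate our snap equation s(t) = 0 1 time. Finding the integral of s(t) and using j(0) = 0: j(t) = 0. From the given jerk equation j(t) = 0, we substitute t = 2 to get j = 0.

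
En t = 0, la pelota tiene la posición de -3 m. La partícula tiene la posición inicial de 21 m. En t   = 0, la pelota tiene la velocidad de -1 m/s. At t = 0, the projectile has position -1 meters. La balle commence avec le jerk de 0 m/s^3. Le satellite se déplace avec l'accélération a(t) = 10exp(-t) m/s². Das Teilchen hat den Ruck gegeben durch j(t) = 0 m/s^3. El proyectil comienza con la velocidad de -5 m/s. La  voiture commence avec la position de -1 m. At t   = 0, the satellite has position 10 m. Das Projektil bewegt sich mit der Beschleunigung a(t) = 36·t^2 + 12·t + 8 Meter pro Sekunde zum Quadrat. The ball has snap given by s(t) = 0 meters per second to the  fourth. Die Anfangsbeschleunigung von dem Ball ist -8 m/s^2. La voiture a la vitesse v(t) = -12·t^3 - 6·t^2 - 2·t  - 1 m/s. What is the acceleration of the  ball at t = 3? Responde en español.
Debemos encontrar la integral de nuestra ecuación del snap s(t) = 0 2 veces. Integrando el snap y usando la condición inicial j(0) = 0, obtenemos j(t) = 0. Tomando ∫j(t)dt y aplicando a(0) = -8, encontramos a(t) = -8. De la ecuación de la aceleración a(t) = -8, sustituimos t = 3 para obtener a = -8.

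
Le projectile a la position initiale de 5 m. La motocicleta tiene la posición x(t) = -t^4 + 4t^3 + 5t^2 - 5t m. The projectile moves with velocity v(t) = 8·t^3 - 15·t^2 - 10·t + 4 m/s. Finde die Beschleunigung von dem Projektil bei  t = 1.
Wir müssen unsere Gleichung für die Geschwindigkeit v(t) = 8·t^3 - 15·t^2 - 10·t + 4 1-mal ableiten. Durch Ableiten von der Geschwindigkeit erhalten wir die Beschleunigung: a(t) = 24·t^2 - 30·t - 10. Wir haben die Beschleunigung a(t) = 24·t^2 - 30·t - 10. Durch Einsetzen von t = 1: a(1) = -16.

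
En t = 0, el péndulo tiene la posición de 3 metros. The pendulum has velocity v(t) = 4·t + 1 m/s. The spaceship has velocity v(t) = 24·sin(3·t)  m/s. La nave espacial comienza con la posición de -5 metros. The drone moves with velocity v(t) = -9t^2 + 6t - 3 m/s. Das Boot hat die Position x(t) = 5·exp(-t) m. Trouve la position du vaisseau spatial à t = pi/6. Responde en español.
Debemos encontrar la antiderivada de nuestra ecuación de la velocidad v(t) = 24·sin(3·t) 1 vez. Integrando la velocidad y usando la condición inicial x(0) = -5, obtenemos x(t) = 3 - 8·cos(3·t). Usando x(t) = 3 - 8·cos(3·t) y sustituyendo t = pi/6, encontramos x = 3.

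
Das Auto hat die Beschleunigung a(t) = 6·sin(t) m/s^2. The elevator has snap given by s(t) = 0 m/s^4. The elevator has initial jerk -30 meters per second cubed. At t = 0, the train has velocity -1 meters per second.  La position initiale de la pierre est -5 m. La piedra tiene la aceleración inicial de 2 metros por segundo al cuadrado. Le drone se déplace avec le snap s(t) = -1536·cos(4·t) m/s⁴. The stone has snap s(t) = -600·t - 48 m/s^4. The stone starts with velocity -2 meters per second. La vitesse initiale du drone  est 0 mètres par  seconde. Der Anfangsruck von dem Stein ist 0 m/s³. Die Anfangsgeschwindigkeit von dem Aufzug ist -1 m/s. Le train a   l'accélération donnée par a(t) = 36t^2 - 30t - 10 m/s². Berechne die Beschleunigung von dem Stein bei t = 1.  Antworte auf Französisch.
Nous devons intégrer notre équation du snap s(t) = -600·t - 48 2 fois. L'intégrale du snap est le jerk. En utilisant j(0) = 0, nous obtenons j(t) = 12·t·(-25·t - 4). L'intégrale du jerk est l'accélération. En utilisant a(0) = 2, nous obtenons a(t) = -100·t^3 - 24·t^2 + 2. De l'équation de l'accélération a(t) = -100·t^3 - 24·t^2 + 2, nous substituons t = 1 pour obtenir a = -122.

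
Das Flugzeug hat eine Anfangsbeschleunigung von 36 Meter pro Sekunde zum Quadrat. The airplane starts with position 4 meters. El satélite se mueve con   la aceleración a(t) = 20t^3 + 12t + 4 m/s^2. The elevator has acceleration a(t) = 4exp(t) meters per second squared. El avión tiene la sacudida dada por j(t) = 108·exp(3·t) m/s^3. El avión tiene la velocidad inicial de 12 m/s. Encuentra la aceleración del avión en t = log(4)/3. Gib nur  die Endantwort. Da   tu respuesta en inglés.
The answer is 144.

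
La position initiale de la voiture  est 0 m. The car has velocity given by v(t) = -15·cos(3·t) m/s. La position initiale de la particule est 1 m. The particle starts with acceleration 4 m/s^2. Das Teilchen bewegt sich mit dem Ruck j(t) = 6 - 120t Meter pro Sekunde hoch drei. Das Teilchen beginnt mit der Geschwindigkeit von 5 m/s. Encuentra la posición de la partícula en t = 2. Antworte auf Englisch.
Starting from jerk j(t) = 6 - 120·t, we take 3 antiderivatives. The antiderivative of jerk is acceleration. Using a(0) = 4, we get a(t) = -60·t^2 + 6·t + 4. Finding the antiderivative of a(t) and using v(0) = 5: v(t) = -20·t^3 + 3·t^2 + 4·t + 5. The integral of velocity is position. Using x(0) = 1, we get x(t) = -5·t^4 + t^3 + 2·t^2 + 5·t + 1. We have position x(t) = -5·t^4 + t^3 + 2·t^2 + 5·t + 1. Substituting t = 2: x(2) = -53.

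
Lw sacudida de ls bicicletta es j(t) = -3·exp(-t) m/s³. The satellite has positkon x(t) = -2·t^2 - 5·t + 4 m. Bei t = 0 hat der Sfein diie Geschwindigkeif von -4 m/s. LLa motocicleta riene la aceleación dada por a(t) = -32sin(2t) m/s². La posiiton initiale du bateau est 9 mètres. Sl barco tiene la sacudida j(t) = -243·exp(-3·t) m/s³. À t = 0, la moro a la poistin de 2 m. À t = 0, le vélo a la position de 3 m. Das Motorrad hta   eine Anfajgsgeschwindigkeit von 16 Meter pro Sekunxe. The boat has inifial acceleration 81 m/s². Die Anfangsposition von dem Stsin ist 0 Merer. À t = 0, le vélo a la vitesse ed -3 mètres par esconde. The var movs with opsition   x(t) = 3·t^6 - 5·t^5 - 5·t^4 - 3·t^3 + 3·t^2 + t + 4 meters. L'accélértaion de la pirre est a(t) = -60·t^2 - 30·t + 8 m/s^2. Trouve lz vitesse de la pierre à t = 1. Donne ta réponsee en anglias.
We must find the integral of our acceleration equation a(t) = -60·t^2 - 30·t + 8 1 time. Finding the antiderivative of a(t) and using v(0) = -4: v(t) = -20·t^3 - 15·t^2 + 8·t - 4. Using v(t) = -20·t^3 - 15·t^2 + 8·t - 4 and substituting t = 1, we find v = -31.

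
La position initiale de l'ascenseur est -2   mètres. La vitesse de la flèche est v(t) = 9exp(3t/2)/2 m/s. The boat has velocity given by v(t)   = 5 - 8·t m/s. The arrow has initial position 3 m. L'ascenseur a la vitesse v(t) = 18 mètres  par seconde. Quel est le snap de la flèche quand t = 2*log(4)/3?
En partant de la vitesse v(t) = 9·exp(3·t/2)/2, nous prenons 3 dérivées. En dérivant la vitesse, nous obtenons l'accélération: a(t) = 27·exp(3·t/2)/4. En prenant d/dt de a(t), nous trouvons j(t) = 81·exp(3·t/2)/8. La dérivée du jerk donne le snap: s(t) = 243·exp(3·t/2)/16. De l'équation du snap s(t) = 243·exp(3·t/2)/16, nous substituons t = 2*log(4)/3 pour obtenir s = 243/4.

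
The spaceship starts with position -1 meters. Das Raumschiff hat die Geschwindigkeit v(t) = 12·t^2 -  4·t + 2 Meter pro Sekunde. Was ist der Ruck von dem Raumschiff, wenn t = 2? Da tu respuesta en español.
Partiendo de la velocidad v(t) = 12·t^2 - 4·t + 2, tomamos 2 derivadas. La derivada de la velocidad da la aceleración: a(t) = 24·t - 4. La derivada de la aceleración da la sacudida: j(t) = 24. Usando j(t) = 24 y sustituyendo t = 2, encontramos j = 24.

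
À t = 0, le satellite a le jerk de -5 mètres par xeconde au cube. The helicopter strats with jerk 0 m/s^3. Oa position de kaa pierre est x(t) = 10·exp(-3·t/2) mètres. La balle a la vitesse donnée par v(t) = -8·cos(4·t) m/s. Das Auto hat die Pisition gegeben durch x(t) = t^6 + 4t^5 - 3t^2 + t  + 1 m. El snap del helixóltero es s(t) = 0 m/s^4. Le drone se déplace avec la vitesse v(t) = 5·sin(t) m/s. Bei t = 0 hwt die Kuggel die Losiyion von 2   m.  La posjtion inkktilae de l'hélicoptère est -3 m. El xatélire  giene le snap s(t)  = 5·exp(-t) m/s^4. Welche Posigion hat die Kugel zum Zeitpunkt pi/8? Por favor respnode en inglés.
We need to integrate our velocity equation v(t) = -8·cos(4·t) 1 time. Taking ∫v(t)dt and applying x(0) = 2, we find x(t) = 2 - 2·sin(4·t). Using x(t) = 2 - 2·sin(4·t) and substituting t = pi/8, we find x = 0.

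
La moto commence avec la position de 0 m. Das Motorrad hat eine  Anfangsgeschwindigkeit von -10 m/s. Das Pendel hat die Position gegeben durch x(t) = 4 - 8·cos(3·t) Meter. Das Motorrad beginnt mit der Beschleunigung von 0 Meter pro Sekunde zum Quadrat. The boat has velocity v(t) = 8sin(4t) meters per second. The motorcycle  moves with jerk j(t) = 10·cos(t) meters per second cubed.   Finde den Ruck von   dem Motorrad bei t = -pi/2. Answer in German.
Wir haben den Ruck j(t) = 10·cos(t). Durch Einsetzen von t = -pi/2: j(-pi/2) = 0.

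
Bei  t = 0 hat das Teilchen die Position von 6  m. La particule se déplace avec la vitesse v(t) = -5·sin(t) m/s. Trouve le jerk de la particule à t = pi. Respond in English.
Starting from velocity v(t) = -5·sin(t), we take 2 derivatives. Differentiating velocity, we get acceleration: a(t) = -5·cos(t). Taking d/dt of a(t), we find j(t) = 5·sin(t). We have jerk j(t) = 5·sin(t). Substituting t = pi: j(pi) = 0.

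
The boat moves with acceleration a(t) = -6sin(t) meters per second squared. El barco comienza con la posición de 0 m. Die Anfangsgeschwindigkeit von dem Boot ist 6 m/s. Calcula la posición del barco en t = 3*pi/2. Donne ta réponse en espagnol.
Para resolver esto, necesitamos tomar 2 antiderivadas de nuestra ecuación de la aceleración a(t) = -6·sin(t). Tomando ∫a(t)dt y aplicando v(0) = 6, encontramos v(t) = 6·cos(t). Integrando la velocidad y usando la condición inicial x(0) = 0, obtenemos x(t) = 6·sin(t). Usando x(t) = 6·sin(t) y sustituyendo t = 3*pi/2, encontramos x = -6.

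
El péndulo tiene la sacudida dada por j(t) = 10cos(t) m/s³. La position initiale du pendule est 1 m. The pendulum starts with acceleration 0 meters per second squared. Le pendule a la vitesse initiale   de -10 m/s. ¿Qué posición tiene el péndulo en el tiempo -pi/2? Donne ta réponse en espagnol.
Necesitamos integrar nuestra ecuación de la sacudida j(t) = 10·cos(t) 3 veces. Tomando ∫j(t)dt y aplicando a(0) = 0, encontramos a(t) = 10·sin(t). Tomando ∫a(t)dt y aplicando v(0) = -10, encontramos v(t) = -10·cos(t). La antiderivada de la velocidad es la posición. Usando x(0) = 1, obtenemos x(t) = 1 - 10·sin(t). Tenemos la posición x(t) = 1 - 10·sin(t). Sustituyendo t = -pi/2: x(-pi/2) = 11.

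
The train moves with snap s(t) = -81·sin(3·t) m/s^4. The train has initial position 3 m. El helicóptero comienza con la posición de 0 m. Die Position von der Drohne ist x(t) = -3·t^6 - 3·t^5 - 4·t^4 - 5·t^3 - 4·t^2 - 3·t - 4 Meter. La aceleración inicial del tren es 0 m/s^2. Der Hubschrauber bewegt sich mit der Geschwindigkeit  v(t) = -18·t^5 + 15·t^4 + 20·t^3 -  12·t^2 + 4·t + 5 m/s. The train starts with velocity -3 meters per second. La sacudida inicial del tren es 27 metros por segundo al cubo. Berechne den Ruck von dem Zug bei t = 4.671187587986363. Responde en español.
Debemos encontrar la integral de nuestra ecuación del snap s(t) = -81·sin(3·t) 1 vez. La antiderivada del snap, con j(0) = 27, da la sacudida: j(t) = 27·cos(3·t). Usando j(t) = 27·cos(3·t) y sustituyendo t = 4.671187587986363, encontramos j = 3.32882136676989.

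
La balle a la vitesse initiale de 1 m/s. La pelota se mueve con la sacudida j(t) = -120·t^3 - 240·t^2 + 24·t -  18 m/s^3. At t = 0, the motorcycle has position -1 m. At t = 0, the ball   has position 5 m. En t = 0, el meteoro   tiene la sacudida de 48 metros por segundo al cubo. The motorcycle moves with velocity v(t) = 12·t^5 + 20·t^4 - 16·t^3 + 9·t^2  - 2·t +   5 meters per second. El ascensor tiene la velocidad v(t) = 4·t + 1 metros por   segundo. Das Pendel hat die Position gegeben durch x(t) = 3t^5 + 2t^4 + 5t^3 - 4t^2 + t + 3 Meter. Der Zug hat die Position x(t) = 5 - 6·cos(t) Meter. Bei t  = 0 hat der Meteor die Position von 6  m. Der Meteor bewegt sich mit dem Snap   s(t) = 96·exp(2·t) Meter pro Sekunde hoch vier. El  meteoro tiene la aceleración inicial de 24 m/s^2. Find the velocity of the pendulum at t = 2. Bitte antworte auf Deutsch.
Ausgehend von der Position x(t) = 3·t^5 + 2·t^4 + 5·t^3 - 4·t^2 + t + 3, nehmen wir 1 Ableitung. Mit d/dt von x(t) finden wir v(t) = 15·t^4 + 8·t^3 + 15·t^2 - 8·t + 1. Mit v(t) = 15·t^4 + 8·t^3 + 15·t^2 - 8·t + 1 und Einsetzen von t = 2, finden wir v = 349.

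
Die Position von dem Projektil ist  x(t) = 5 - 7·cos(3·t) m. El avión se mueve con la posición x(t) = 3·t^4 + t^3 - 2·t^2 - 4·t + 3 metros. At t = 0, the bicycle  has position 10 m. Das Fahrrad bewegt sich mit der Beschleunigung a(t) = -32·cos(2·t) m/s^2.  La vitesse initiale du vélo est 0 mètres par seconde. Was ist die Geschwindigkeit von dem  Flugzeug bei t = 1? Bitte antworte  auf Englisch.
To solve this, we need to take 1 derivative of our position equation x(t) = 3·t^4 + t^3 - 2·t^2 - 4·t + 3. Taking d/dt of x(t), we find v(t) = 12·t^3 + 3·t^2 - 4·t - 4. Using v(t) = 12·t^3 + 3·t^2 - 4·t - 4 and substituting t = 1, we find v = 7.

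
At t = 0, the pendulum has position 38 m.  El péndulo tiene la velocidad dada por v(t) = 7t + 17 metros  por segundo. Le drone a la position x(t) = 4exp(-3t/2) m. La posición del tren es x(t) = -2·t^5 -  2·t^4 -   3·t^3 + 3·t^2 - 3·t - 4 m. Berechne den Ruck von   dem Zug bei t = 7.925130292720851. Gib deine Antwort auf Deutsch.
Um dies zu lösen, müssen wir 3 Ableitungen unserer Gleichung für die Position x(t) = -2·t^5 - 2·t^4 - 3·t^3 + 3·t^2 - 3·t - 4 nehmen. Mit d/dt von x(t) finden wir v(t) = -10·t^4 - 8·t^3 - 9·t^2 + 6·t - 3. Mit d/dt von v(t) finden wir a(t) = -40·t^3 - 24·t^2 - 18·t + 6. Die Ableitung von der Beschleunigung ergibt den Ruck: j(t) = -120·t^2 - 48·t - 18. Aus der Gleichung für den Ruck j(t) = -120·t^2 - 48·t - 18, setzen wir t = 7.925130292720851 ein und erhalten j = -7935.32907284280.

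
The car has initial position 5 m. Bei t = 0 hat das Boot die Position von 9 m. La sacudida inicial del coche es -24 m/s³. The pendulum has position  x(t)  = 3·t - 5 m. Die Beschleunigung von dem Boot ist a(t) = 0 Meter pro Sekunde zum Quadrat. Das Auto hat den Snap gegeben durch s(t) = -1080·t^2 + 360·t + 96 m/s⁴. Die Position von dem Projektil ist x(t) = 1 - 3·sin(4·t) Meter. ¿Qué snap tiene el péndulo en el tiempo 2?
Debemos derivar nuestra ecuación de la posición x(t) = 3·t - 5 4 veces. Derivando la posición, obtenemos la velocidad: v(t) = 3. Derivando la velocidad, obtenemos la aceleración: a(t) = 0. Tomando d/dt de a(t), encontramos j(t) = 0. La derivada de la sacudida da el snap: s(t) = 0. De la ecuación del snap s(t) = 0, sustituimos t = 2 para obtener s = 0.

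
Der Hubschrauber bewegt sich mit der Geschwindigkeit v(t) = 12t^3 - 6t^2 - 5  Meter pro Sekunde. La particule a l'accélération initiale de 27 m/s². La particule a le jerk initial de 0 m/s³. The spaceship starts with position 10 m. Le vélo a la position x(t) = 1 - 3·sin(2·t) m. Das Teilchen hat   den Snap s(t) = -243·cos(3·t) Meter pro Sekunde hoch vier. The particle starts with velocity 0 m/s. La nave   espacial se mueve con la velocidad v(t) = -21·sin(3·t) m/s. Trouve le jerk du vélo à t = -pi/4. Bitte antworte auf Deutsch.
Um dies zu lösen, müssen wir 3 Ableitungen unserer Gleichung für die Position x(t) = 1 - 3·sin(2·t) nehmen. Die Ableitung von der Position ergibt die Geschwindigkeit: v(t) = -6·cos(2·t). Mit d/dt von v(t) finden wir a(t) = 12·sin(2·t). Mit d/dt von a(t) finden wir j(t) = 24·cos(2·t). Aus der Gleichung für den Ruck j(t) = 24·cos(2·t), setzen wir t = -pi/4 ein und erhalten j = 0.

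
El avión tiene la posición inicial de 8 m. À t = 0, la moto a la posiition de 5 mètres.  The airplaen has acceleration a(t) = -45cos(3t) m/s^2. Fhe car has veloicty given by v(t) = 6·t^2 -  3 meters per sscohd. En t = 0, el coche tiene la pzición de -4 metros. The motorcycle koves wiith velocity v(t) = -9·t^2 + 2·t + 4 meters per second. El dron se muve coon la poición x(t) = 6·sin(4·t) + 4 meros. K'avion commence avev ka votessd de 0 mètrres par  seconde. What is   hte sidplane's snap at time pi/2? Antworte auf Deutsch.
Ausgehend von der Beschleunigung a(t) = -45·cos(3·t), nehmen wir 2 Ableitungen. Durch Ableiten von der Beschleunigung erhalten wir den Ruck: j(t) = 135·sin(3·t). Durch Ableiten von dem Ruck erhalten wir den Snap: s(t) = 405·cos(3·t). Wir haben den Snap s(t) = 405·cos(3·t). Durch Einsetzen von t = pi/2: s(pi/2) = 0.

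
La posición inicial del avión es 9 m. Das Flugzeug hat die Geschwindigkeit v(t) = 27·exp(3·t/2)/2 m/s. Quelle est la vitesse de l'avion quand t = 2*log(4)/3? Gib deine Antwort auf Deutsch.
Aus der Gleichung für die Geschwindigkeit v(t) = 27·exp(3·t/2)/2, setzen wir t = 2*log(4)/3 ein und erhalten v = 54.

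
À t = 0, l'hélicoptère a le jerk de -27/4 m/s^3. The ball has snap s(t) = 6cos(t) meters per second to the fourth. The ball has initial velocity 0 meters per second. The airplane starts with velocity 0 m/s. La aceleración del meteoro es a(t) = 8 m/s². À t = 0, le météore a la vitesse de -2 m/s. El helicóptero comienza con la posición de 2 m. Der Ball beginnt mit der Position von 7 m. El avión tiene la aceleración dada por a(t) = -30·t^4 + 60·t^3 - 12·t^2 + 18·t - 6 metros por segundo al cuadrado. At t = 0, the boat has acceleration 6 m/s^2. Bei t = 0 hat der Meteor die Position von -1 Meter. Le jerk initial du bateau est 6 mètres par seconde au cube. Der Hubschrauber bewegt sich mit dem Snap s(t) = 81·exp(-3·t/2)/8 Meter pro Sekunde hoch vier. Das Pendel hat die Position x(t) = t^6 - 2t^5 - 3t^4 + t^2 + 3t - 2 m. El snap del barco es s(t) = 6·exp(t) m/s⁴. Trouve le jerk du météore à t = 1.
Nous devons dériver notre équation de l'accélération a(t) = 8 1 fois. En dérivant l'accélération, nous obtenons le jerk: j(t) = 0. De l'équation du jerk j(t) = 0, nous substituons t = 1 pour obtenir j = 0.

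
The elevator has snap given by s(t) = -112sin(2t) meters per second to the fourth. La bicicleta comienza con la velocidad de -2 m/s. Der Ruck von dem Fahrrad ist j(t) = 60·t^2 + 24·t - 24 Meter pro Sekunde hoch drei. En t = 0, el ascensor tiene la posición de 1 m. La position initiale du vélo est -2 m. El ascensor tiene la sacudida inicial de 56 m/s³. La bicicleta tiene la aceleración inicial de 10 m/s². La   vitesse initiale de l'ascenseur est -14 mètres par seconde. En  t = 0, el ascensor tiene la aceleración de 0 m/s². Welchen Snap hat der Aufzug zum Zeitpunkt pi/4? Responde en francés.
Nous avons le snap s(t) = -112·sin(2·t). En substituant t = pi/4: s(pi/4) = -112.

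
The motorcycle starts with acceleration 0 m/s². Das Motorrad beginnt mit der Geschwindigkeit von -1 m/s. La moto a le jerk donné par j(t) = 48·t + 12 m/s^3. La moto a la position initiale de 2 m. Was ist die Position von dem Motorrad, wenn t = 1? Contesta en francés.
En partant du jerk j(t) = 48·t + 12, nous prenons 3 intégrales. En intégrant le jerk et en utilisant la condition initiale a(0) = 0, nous obtenons a(t) = 12·t·(2·t + 1). En prenant ∫a(t)dt et en appliquant v(0) = -1, nous trouvons v(t) = 8·t^3 + 6·t^2 - 1. En intégrant la vitesse et en utilisant la condition initiale x(0) = 2, nous obtenons x(t) = 2·t^4 + 2·t^3 - t + 2. En utilisant x(t) = 2·t^4 + 2·t^3 - t + 2 et en substituant t = 1, nous trouvons x = 5.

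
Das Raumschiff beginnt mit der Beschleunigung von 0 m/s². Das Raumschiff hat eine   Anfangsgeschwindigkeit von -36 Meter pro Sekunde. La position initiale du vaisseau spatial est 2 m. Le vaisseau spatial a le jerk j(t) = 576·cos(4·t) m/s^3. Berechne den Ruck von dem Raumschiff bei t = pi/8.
Aus der Gleichung für den Ruck j(t) = 576·cos(4·t), setzen wir t = pi/8 ein und erhalten j = 0.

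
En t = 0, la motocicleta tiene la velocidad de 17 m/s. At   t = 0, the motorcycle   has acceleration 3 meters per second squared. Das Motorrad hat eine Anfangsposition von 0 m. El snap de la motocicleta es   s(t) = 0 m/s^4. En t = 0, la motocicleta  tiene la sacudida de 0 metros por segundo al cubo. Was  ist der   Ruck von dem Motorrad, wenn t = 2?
Ausgehend von dem Snap s(t) = 0, nehmen wir 1 Integral. Durch Integration von dem Snap und Verwendung der Anfangsbedingung j(0) = 0, erhalten wir j(t) = 0. Mit j(t) = 0 und Einsetzen von t = 2, finden wir j = 0.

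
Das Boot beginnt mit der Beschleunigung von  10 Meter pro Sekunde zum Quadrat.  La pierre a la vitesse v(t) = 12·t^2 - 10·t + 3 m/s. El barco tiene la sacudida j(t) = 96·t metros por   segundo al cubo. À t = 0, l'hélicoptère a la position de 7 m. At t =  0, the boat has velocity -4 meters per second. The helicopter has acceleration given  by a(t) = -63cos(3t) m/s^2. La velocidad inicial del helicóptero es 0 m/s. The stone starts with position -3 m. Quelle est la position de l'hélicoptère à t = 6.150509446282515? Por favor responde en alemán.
Wir müssen unsere Gleichung für die Beschleunigung a(t) = -63·cos(3·t) 2-mal integrieren. Die Stammfunktion von der Beschleunigung ist die Geschwindigkeit. Mit v(0) = 0 erhalten wir v(t) = -21·sin(3·t). Die Stammfunktion von der Geschwindigkeit ist die Position. Mit x(0) = 7 erhalten wir x(t) = 7·cos(3·t). Wir haben die Position x(t) = 7·cos(3·t). Durch Einsetzen von t = 6.150509446282515: x(6.150509446282515) = 6.45279108125734.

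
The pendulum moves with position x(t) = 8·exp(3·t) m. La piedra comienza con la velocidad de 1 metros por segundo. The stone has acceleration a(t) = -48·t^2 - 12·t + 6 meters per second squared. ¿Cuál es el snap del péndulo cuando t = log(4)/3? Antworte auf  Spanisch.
Para resolver esto, necesitamos tomar 4 derivadas de nuestra ecuación de la posición x(t) = 8·exp(3·t). Tomando d/dt de x(t), encontramos v(t) = 24·exp(3·t). Tomando d/dt de v(t), encontramos a(t) = 72·exp(3·t). La derivada de la aceleración da la sacudida: j(t) = 216·exp(3·t). Tomando d/dt de j(t), encontramos s(t) = 648·exp(3·t). De la ecuación del snap s(t) = 648·exp(3·t), sustituimos t = log(4)/3 para obtener s = 2592.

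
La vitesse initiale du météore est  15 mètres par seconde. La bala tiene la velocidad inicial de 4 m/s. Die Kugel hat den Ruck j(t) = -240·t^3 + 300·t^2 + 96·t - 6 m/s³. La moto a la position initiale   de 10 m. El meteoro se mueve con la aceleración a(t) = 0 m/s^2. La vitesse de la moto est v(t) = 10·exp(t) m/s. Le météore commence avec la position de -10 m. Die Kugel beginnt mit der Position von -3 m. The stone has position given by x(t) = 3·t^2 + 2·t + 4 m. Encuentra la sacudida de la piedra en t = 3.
Partiendo de la posición x(t) = 3·t^2 + 2·t + 4, tomamos 3 derivadas. La derivada de la posición da la velocidad: v(t) = 6·t + 2. La derivada de la velocidad da la aceleración: a(t) = 6. Tomando d/dt de a(t), encontramos j(t) = 0. Usando j(t) = 0 y sustituyendo t = 3, encontramos j = 0.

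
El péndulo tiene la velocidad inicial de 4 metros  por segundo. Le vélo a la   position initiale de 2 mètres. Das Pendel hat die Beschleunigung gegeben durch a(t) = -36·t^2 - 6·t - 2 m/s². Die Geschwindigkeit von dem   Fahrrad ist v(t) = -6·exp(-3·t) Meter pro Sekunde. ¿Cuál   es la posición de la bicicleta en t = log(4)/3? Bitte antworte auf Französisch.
En partant de la vitesse v(t) = -6·exp(-3·t), nous prenons 1 intégrale. La primitive de la vitesse est la position. En utilisant x(0) = 2, nous obtenons x(t) = 2·exp(-3·t). En utilisant x(t) = 2·exp(-3·t) et en substituant t = log(4)/3, nous trouvons x = 1/2.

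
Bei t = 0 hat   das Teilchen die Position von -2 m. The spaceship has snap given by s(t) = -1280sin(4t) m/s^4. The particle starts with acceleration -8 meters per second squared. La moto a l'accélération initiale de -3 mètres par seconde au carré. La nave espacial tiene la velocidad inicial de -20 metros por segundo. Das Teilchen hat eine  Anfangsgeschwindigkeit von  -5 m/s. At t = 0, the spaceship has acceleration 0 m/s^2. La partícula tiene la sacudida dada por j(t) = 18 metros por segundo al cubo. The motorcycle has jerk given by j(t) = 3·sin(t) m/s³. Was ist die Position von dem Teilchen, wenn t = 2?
Wir müssen unsere Gleichung für den Ruck j(t) = 18 3-mal integrieren. Durch Integration von dem Ruck und Verwendung der Anfangsbedingung a(0) = -8, erhalten wir a(t) = 18·t - 8. Das Integral von der Beschleunigung ist die Geschwindigkeit. Mit v(0) = -5 erhalten wir v(t) = 9·t^2 - 8·t - 5. Durch Integration von der Geschwindigkeit und Verwendung der Anfangsbedingung x(0) = -2, erhalten wir x(t) = 3·t^3 - 4·t^2 - 5·t - 2. Aus der Gleichung für die Position x(t) = 3·t^3 - 4·t^2 - 5·t - 2, setzen wir t = 2 ein und erhalten x = -4.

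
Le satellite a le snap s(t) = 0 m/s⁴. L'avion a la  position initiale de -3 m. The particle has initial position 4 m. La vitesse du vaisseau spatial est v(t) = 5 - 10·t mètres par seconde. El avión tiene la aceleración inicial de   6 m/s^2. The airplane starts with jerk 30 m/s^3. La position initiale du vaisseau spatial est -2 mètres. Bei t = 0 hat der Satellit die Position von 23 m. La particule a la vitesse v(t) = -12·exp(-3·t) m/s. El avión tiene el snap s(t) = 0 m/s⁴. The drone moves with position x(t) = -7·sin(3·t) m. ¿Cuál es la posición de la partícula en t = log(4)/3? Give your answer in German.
Wir müssen das Integral unserer Gleichung für die Geschwindigkeit v(t) = -12·exp(-3·t) 1-mal finden. Das Integral von der Geschwindigkeit, mit x(0) = 4, ergibt die Position: x(t) = 4·exp(-3·t). Wir haben die Position x(t) = 4·exp(-3·t). Durch Einsetzen von t = log(4)/3: x(log(4)/3) = 1.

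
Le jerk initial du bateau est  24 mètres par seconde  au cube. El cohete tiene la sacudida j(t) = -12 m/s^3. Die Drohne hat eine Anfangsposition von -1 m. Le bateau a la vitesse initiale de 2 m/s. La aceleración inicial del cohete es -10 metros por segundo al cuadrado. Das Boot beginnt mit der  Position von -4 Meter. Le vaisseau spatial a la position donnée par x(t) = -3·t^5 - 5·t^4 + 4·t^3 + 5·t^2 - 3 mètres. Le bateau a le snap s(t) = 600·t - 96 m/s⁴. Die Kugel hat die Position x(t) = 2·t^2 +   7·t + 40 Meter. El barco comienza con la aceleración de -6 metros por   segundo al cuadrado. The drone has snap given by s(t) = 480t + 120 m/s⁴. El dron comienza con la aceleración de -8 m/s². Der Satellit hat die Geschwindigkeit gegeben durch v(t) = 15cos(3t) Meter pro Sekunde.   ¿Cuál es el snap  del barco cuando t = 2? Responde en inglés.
We have snap s(t) = 600·t - 96. Substituting t = 2: s(2) = 1104.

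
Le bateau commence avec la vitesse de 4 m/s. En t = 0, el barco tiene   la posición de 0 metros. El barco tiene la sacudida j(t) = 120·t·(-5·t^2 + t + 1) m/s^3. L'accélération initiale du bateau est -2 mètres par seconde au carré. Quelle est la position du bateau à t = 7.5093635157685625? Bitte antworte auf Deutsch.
Ausgehend von dem Ruck j(t) = 120·t·(-5·t^2 + t + 1), nehmen wir 3 Stammfunktionen. Durch Integration von dem Ruck und Verwendung der Anfangsbedingung a(0) = -2, erhalten wir a(t) = -150·t^4 + 40·t^3 + 60·t^2 - 2. Die Stammfunktion von der Beschleunigung, mit v(0) = 4, ergibt die Geschwindigkeit: v(t) = -30·t^5 + 10·t^4 + 20·t^3 - 2·t + 4. Mit ∫v(t)dt und Anwendung von x(0) = 0, finden wir x(t) = -5·t^6 + 2·t^5 + 5·t^4 - t^2 + 4·t. Mit x(t) = -5·t^6 + 2·t^5 + 5·t^4 - t^2 + 4·t und Einsetzen von t = 7.5093635157685625, finden wir x = -832948.379301207.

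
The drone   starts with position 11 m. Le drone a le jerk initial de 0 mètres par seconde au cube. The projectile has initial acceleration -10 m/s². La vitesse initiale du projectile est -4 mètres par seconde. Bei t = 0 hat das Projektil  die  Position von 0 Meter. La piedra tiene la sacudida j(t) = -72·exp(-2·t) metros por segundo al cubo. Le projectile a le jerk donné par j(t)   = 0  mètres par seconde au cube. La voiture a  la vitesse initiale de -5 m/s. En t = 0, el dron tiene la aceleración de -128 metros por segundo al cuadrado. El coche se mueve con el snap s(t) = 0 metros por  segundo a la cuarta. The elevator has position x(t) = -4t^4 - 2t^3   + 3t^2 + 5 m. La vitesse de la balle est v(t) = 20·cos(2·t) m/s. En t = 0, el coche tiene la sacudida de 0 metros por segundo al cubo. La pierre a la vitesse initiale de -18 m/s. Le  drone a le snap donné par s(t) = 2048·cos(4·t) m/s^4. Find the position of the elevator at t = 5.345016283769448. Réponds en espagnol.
Usando x(t) = -4·t^4 - 2·t^3 + 3·t^2 + 5 y sustituyendo t = 5.345016283769448, encontramos x = -3479.49461417037.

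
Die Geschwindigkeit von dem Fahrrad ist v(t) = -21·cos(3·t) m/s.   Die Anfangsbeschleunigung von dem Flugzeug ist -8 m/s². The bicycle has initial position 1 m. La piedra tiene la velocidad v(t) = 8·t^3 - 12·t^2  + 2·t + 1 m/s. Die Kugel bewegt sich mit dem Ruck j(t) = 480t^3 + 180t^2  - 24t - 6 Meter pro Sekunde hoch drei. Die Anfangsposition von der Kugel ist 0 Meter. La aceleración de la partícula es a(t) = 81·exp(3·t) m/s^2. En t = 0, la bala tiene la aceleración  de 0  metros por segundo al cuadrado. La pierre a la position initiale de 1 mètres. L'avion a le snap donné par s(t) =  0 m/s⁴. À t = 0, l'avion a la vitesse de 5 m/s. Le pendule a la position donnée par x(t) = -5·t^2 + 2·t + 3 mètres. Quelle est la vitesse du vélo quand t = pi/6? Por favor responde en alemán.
Aus der Gleichung für die Geschwindigkeit v(t) = -21·cos(3·t), setzen wir t = pi/6 ein und erhalten v = 0.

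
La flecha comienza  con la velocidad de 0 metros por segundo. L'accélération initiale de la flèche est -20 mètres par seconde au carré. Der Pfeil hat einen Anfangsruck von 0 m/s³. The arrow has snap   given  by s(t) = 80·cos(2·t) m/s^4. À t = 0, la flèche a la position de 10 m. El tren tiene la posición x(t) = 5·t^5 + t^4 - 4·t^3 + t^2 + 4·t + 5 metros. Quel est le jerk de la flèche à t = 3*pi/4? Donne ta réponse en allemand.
Wir müssen unsere Gleichung für den Snap s(t) = 80·cos(2·t) 1-mal integrieren. Die Stammfunktion von dem Snap ist der Ruck. Mit j(0) = 0 erhalten wir j(t) = 40·sin(2·t). Wir haben den Ruck j(t) = 40·sin(2·t). Durch Einsetzen von t = 3*pi/4: j(3*pi/4) = -40.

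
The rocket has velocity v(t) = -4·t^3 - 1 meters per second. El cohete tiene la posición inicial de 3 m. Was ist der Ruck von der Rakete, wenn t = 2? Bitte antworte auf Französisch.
Nous devons dériver notre équation de la vitesse v(t) = -4·t^3 - 1 2 fois. La dérivée de la vitesse donne l'accélération: a(t) = -12·t^2. En prenant d/dt de a(t), nous trouvons j(t) = -24·t. En utilisant j(t) = -24·t et en substituant t = 2, nous trouvons j = -48.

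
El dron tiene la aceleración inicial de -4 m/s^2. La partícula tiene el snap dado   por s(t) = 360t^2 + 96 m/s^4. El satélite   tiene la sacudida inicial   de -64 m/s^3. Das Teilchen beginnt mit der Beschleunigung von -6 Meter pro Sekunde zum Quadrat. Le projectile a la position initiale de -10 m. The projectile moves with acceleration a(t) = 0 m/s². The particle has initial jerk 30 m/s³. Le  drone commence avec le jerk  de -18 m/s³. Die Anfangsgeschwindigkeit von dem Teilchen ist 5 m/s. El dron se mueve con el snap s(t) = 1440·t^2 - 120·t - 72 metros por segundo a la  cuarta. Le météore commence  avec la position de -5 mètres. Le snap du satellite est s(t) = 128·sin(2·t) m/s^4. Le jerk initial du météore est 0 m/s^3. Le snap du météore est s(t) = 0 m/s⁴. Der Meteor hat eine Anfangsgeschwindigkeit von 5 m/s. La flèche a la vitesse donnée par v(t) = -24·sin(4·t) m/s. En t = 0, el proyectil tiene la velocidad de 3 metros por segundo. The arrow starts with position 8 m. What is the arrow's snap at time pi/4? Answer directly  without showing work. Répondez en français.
s(pi/4) = -1536.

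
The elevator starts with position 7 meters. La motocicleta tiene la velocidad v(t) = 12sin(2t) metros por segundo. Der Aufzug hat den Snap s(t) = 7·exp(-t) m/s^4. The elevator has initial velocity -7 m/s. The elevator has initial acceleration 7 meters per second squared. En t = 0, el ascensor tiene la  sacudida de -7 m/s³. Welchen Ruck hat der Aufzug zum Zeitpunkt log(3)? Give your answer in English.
We must find the antiderivative of our snap equation s(t) = 7·exp(-t) 1 time. The antiderivative of snap, with j(0) = -7, gives jerk: j(t) = -7·exp(-t). We have jerk j(t) = -7·exp(-t). Substituting t = log(3): j(log(3)) = -7/3.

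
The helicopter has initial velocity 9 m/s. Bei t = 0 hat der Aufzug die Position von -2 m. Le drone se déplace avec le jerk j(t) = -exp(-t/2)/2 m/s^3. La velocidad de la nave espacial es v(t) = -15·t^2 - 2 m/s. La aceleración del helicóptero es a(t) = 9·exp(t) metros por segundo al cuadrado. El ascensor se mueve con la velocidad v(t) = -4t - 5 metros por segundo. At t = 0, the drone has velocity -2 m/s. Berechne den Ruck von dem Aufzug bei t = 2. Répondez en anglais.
We must differentiate our velocity equation v(t) = -4·t - 5 2 times. Taking d/dt of v(t), we find a(t) = -4. Differentiating acceleration, we get jerk: j(t) = 0. Using j(t) = 0 and substituting t = 2, we find j = 0.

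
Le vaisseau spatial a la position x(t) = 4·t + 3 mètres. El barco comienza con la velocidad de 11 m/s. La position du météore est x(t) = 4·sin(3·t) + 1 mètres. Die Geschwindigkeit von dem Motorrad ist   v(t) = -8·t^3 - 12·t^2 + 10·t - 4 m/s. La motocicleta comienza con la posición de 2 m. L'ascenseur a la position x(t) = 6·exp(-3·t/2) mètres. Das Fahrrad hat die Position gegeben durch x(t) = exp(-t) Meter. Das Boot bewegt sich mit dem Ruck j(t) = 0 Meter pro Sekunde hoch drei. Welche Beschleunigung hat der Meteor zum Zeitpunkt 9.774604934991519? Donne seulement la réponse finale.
Die Beschleunigung bei t = 9.774604934991519 ist a = 31.2179339121480.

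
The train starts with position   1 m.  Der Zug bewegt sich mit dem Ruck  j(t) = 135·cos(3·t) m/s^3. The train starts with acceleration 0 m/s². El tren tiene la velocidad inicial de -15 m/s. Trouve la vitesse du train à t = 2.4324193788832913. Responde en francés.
Nous devons trouver l'intégrale de notre équation du jerk j(t) = 135·cos(3·t) 2 fois. En intégrant le jerk et en utilisant la condition initiale a(0) = 0, nous obtenons a(t) = 45·sin(3·t). La primitive de l'accélération, avec v(0) = -15, donne la vitesse: v(t) = -15·cos(3·t). Nous avons la vitesse v(t) = -15·cos(3·t). En substituant t = 2.4324193788832913: v(2.4324193788832913) = -7.92610976978660.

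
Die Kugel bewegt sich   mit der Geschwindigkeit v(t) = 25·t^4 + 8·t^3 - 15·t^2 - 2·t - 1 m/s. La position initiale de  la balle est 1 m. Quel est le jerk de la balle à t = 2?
En partant de la vitesse v(t) = 25·t^4 + 8·t^3 - 15·t^2 - 2·t - 1, nous prenons 2 dérivées. En prenant d/dt de v(t), nous trouvons a(t) = 100·t^3 + 24·t^2 - 30·t - 2. La dérivée de l'accélération donne le jerk: j(t) = 300·t^2 + 48·t - 30. Nous avons le jerk j(t) = 300·t^2 + 48·t - 30. En substituant t = 2: j(2) = 1266.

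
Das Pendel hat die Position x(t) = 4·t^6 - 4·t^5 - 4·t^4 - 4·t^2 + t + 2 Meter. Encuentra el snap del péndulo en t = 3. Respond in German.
Wir müssen unsere Gleichung für die Position x(t) = 4·t^6 - 4·t^5 - 4·t^4 - 4·t^2 + t + 2 4-mal ableiten. Die Ableitung von der Position ergibt die Geschwindigkeit: v(t) = 24·t^5 - 20·t^4 - 16·t^3 - 8·t + 1. Mit d/dt von v(t) finden wir a(t) = 120·t^4 - 80·t^3 - 48·t^2 - 8. Mit d/dt von a(t) finden wir j(t) = 480·t^3 - 240·t^2 - 96·t. Mit d/dt von j(t) finden wir s(t) = 1440·t^2 - 480·t - 96. Mit s(t) = 1440·t^2 - 480·t - 96 und Einsetzen von t = 3, finden wir s = 11424.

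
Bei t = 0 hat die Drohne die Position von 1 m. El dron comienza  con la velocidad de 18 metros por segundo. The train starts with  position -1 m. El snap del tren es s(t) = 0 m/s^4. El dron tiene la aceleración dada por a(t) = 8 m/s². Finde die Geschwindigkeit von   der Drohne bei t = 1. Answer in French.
En partant de l'accélération a(t) = 8, nous prenons 1 primitive. La primitive de l'accélération est la vitesse. En utilisant v(0) = 18, nous obtenons v(t) = 8·t + 18. En utilisant v(t) = 8·t + 18 et en substituant t = 1, nous trouvons v = 26.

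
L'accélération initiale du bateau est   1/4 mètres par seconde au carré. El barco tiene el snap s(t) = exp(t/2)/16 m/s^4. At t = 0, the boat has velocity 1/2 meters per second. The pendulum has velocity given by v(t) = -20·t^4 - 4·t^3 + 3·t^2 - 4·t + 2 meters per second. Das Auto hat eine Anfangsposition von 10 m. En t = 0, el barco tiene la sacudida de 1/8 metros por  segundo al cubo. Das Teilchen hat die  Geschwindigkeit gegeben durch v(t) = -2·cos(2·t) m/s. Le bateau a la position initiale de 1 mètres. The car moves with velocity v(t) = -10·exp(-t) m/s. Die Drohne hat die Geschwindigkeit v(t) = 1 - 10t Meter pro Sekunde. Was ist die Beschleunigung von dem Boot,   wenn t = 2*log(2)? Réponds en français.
Pour résoudre ceci, nous devons prendre 2 intégrales de notre équation du snap s(t) = exp(t/2)/16. En prenant ∫s(t)dt et en appliquant j(0) = 1/8, nous trouvons j(t) = exp(t/2)/8. L'intégrale du jerk, avec a(0) = 1/4, donne l'accélération: a(t) = exp(t/2)/4. En utilisant a(t) = exp(t/2)/4 et en substituant t = 2*log(2), nous trouvons a = 1/2.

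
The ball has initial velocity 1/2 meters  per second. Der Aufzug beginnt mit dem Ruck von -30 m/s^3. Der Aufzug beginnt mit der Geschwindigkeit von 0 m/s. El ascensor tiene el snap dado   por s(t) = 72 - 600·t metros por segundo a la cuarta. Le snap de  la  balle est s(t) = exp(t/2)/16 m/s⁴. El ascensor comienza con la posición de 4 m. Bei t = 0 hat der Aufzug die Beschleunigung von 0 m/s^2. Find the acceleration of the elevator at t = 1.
We must find the integral of our snap equation s(t) = 72 - 600·t 2 times. Finding the integral of s(t) and using j(0) = -30: j(t) = -300·t^2 + 72·t - 30. Integrating jerk and using the initial condition a(0) = 0, we get a(t) = 2·t·(-50·t^2 + 18·t - 15). Using a(t) = 2·t·(-50·t^2 + 18·t - 15) and substituting t = 1, we find a = -94.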